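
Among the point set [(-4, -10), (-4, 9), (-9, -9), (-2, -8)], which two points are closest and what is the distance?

Computing all pairwise distances among 4 points:

d((-4, -10), (-4, 9)) = 19.0
d((-4, -10), (-9, -9)) = 5.099
d((-4, -10), (-2, -8)) = 2.8284 <-- minimum
d((-4, 9), (-9, -9)) = 18.6815
d((-4, 9), (-2, -8)) = 17.1172
d((-9, -9), (-2, -8)) = 7.0711

Closest pair: (-4, -10) and (-2, -8) with distance 2.8284

The closest pair is (-4, -10) and (-2, -8) with Euclidean distance 2.8284. For 4 points, brute-force pairwise comparison is shown above. For large n, the divide-and-conquer algorithm (sort by x, recurse on halves, check the dividing strip) achieves O(n log n).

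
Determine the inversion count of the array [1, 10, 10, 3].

Finding inversions in [1, 10, 10, 3]:

(1, 3): arr[1]=10 > arr[3]=3
(2, 3): arr[2]=10 > arr[3]=3

Total inversions: 2

The array has 2 inversion(s): (1,3), (2,3). Each pair (i,j) satisfies i < j and arr[i] > arr[j].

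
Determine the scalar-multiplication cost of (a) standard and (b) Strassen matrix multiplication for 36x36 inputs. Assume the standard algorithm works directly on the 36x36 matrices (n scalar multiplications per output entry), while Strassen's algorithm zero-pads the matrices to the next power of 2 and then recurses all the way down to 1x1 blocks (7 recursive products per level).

Matrix multiplication for 36x36 matrices:

Strassen's algorithm requires power-of-2 dimensions. Pad 36x36 to 64x64 (next power of 2).

Standard algorithm: 36^3 = 46656 multiplications
Strassen's algorithm: 7^(log2(64)) = 7^6 = 117649 multiplications
Difference: 46656 - 117649 = -70993 (Strassen uses MORE here due to padding overhead — for small or just-over-power-of-2 n, padding can outweigh the per-level savings)

Standard: 46656 multiplications (36^3). Strassen: 117649 multiplications (7^6, after padding to 64x64). Strassen reduces 8 recursive multiplications to 7 at each level.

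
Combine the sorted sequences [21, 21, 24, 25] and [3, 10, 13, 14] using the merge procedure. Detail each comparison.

Merging process:

Compare 21 vs 3: take 3 from right. Merged: [3]
Compare 21 vs 10: take 10 from right. Merged: [3, 10]
Compare 21 vs 13: take 13 from right. Merged: [3, 10, 13]
Compare 21 vs 14: take 14 from right. Merged: [3, 10, 13, 14]
Append remaining from left: [21, 21, 24, 25]. Merged: [3, 10, 13, 14, 21, 21, 24, 25]

Final merged array: [3, 10, 13, 14, 21, 21, 24, 25]
Total comparisons: 4

The merged array is [3, 10, 13, 14, 21, 21, 24, 25], requiring 4 comparisons. The merge step runs in O(n) time where n is the total number of elements.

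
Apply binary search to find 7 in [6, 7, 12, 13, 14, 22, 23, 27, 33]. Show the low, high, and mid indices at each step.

Binary search for 7 in [6, 7, 12, 13, 14, 22, 23, 27, 33]:

lo=0, hi=8, mid=4, arr[mid]=14 -> 14 > 7, search left half
lo=0, hi=3, mid=1, arr[mid]=7 -> Found target at index 1!

Binary search finds 7 at index 1 after 2 comparisons. The search repeatedly halves the search space by comparing with the middle element.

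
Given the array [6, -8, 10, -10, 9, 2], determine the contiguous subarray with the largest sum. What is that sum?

Using Kadane's algorithm on [6, -8, 10, -10, 9, 2]:

Scanning through the array:
Position 1 (value -8): max_ending_here = -2, max_so_far = 6
Position 2 (value 10): max_ending_here = 10, max_so_far = 10
Position 3 (value -10): max_ending_here = 0, max_so_far = 10
Position 4 (value 9): max_ending_here = 9, max_so_far = 10
Position 5 (value 2): max_ending_here = 11, max_so_far = 11

Maximum subarray: [10, -10, 9, 2]
Maximum sum: 11

The maximum subarray is [10, -10, 9, 2] with sum 11. This subarray runs from index 2 to index 5.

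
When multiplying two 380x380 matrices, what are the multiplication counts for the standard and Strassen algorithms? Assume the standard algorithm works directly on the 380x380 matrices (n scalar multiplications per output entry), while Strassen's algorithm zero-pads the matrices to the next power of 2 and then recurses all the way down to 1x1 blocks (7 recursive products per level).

Matrix multiplication for 380x380 matrices:

Strassen's algorithm requires power-of-2 dimensions. Pad 380x380 to 512x512 (next power of 2).

Standard algorithm: 380^3 = 54872000 multiplications
Strassen's algorithm: 7^(log2(512)) = 7^9 = 40353607 multiplications
Savings: 54872000 - 40353607 = 14518393 multiplications

Standard: 54872000 multiplications (380^3). Strassen: 40353607 multiplications (7^9, after padding to 512x512). Strassen reduces 8 recursive multiplications to 7 at each level.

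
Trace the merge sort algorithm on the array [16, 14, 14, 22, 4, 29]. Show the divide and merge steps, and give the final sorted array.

Merge sort trace:

Split: [16, 14, 14, 22, 4, 29] -> [16, 14, 14] and [22, 4, 29]
  Split: [16, 14, 14] -> [16] and [14, 14]
    Split: [14, 14] -> [14] and [14]
    Merge: [14] + [14] -> [14, 14]
  Merge: [16] + [14, 14] -> [14, 14, 16]
  Split: [22, 4, 29] -> [22] and [4, 29]
    Split: [4, 29] -> [4] and [29]
    Merge: [4] + [29] -> [4, 29]
  Merge: [22] + [4, 29] -> [4, 22, 29]
Merge: [14, 14, 16] + [4, 22, 29] -> [4, 14, 14, 16, 22, 29]

Final sorted array: [4, 14, 14, 16, 22, 29]

The merge sort proceeds by recursively splitting the array and merging sorted halves.
After all merges, the sorted array is [4, 14, 14, 16, 22, 29].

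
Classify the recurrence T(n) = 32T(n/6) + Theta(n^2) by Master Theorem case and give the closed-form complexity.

Master Theorem for T(n) = 32T(n/6) + O(n^2):

a = 32, b = 6, c = 2
log_b(a) = log_6(32) = 1.9343

Case 3: c = 2 > log_6(32) = 1.9343
T(n) = O(n^2) = O(n^2)

For T(n) = 32T(n/6) + O(n^2): log_6(32) = 1.9343. This is Case 3 of the Master Theorem (c > log_b(a), work dominated by root), giving O(n^2).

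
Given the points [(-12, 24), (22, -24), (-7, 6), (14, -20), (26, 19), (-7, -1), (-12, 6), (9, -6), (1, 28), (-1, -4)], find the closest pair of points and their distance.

Computing all pairwise distances among 10 points:

d((-12, 24), (22, -24)) = 58.8218
d((-12, 24), (-7, 6)) = 18.6815
d((-12, 24), (14, -20)) = 51.1077
d((-12, 24), (26, 19)) = 38.3275
d((-12, 24), (-7, -1)) = 25.4951
d((-12, 24), (-12, 6)) = 18.0
d((-12, 24), (9, -6)) = 36.6197
d((-12, 24), (1, 28)) = 13.6015
d((-12, 24), (-1, -4)) = 30.0832
d((22, -24), (-7, 6)) = 41.7253
d((22, -24), (14, -20)) = 8.9443
d((22, -24), (26, 19)) = 43.1856
d((22, -24), (-7, -1)) = 37.0135
d((22, -24), (-12, 6)) = 45.3431
d((22, -24), (9, -6)) = 22.2036
d((22, -24), (1, 28)) = 56.0803
d((22, -24), (-1, -4)) = 30.4795
d((-7, 6), (14, -20)) = 33.4215
d((-7, 6), (26, 19)) = 35.4683
d((-7, 6), (-7, -1)) = 7.0
d((-7, 6), (-12, 6)) = 5.0 <-- minimum
d((-7, 6), (9, -6)) = 20.0
d((-7, 6), (1, 28)) = 23.4094
d((-7, 6), (-1, -4)) = 11.6619
d((14, -20), (26, 19)) = 40.8044
d((14, -20), (-7, -1)) = 28.3196
d((14, -20), (-12, 6)) = 36.7696
d((14, -20), (9, -6)) = 14.8661
d((14, -20), (1, 28)) = 49.7293
d((14, -20), (-1, -4)) = 21.9317
d((26, 19), (-7, -1)) = 38.5876
d((26, 19), (-12, 6)) = 40.1622
d((26, 19), (9, -6)) = 30.2324
d((26, 19), (1, 28)) = 26.5707
d((26, 19), (-1, -4)) = 35.4683
d((-7, -1), (-12, 6)) = 8.6023
d((-7, -1), (9, -6)) = 16.7631
d((-7, -1), (1, 28)) = 30.0832
d((-7, -1), (-1, -4)) = 6.7082
d((-12, 6), (9, -6)) = 24.1868
d((-12, 6), (1, 28)) = 25.5539
d((-12, 6), (-1, -4)) = 14.8661
d((9, -6), (1, 28)) = 34.9285
d((9, -6), (-1, -4)) = 10.198
d((1, 28), (-1, -4)) = 32.0624

Closest pair: (-7, 6) and (-12, 6) with distance 5.0

The closest pair is (-7, 6) and (-12, 6) with Euclidean distance 5.0. For 10 points, brute-force pairwise comparison is shown above. For large n, the divide-and-conquer algorithm (sort by x, recurse on halves, check the dividing strip) achieves O(n log n).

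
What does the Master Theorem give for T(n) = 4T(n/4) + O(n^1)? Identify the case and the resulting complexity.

Master Theorem for T(n) = 4T(n/4) + O(n^1):

a = 4, b = 4, c = 1
log_b(a) = log_4(4) = 1.0000

Case 2: c = 1 = log_4(4) = 1.0000
T(n) = O(n^1 log n) = O(n log n)

For T(n) = 4T(n/4) + O(n^1): log_4(4) = 1.0000. This is Case 2 of the Master Theorem (c = log_b(a), equal work at all levels), giving O(n log n).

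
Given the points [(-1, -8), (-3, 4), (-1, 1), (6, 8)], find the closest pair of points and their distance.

Computing all pairwise distances among 4 points:

d((-1, -8), (-3, 4)) = 12.1655
d((-1, -8), (-1, 1)) = 9.0
d((-1, -8), (6, 8)) = 17.4642
d((-3, 4), (-1, 1)) = 3.6056 <-- minimum
d((-3, 4), (6, 8)) = 9.8489
d((-1, 1), (6, 8)) = 9.8995

Closest pair: (-3, 4) and (-1, 1) with distance 3.6056

The closest pair is (-3, 4) and (-1, 1) with Euclidean distance 3.6056. For 4 points, brute-force pairwise comparison is shown above. For large n, the divide-and-conquer algorithm (sort by x, recurse on halves, check the dividing strip) achieves O(n log n).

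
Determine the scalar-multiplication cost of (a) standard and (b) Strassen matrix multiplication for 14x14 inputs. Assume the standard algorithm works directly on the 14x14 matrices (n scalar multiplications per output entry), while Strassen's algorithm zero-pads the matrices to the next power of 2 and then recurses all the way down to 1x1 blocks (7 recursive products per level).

Matrix multiplication for 14x14 matrices:

Strassen's algorithm requires power-of-2 dimensions. Pad 14x14 to 16x16 (next power of 2).

Standard algorithm: 14^3 = 2744 multiplications
Strassen's algorithm: 7^(log2(16)) = 7^4 = 2401 multiplications
Savings: 2744 - 2401 = 343 multiplications

Standard: 2744 multiplications (14^3). Strassen: 2401 multiplications (7^4, after padding to 16x16). Strassen reduces 8 recursive multiplications to 7 at each level.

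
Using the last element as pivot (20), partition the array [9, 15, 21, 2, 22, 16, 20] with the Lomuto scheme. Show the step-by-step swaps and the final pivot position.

Lomuto partition with pivot = 20:

Initial array: [9, 15, 21, 2, 22, 16, 20]

arr[0]=9 <= 20: swap with position 0, array becomes [9, 15, 21, 2, 22, 16, 20]
arr[1]=15 <= 20: swap with position 1, array becomes [9, 15, 21, 2, 22, 16, 20]
arr[2]=21 > 20: no swap
arr[3]=2 <= 20: swap with position 2, array becomes [9, 15, 2, 21, 22, 16, 20]
arr[4]=22 > 20: no swap
arr[5]=16 <= 20: swap with position 3, array becomes [9, 15, 2, 16, 22, 21, 20]

Place pivot at position 4: [9, 15, 2, 16, 20, 21, 22]
Pivot position: 4

After partitioning with pivot 20, the array becomes [9, 15, 2, 16, 20, 21, 22]. The pivot is placed at index 4. All elements to the left of the pivot are <= 20, and all elements to the right are > 20.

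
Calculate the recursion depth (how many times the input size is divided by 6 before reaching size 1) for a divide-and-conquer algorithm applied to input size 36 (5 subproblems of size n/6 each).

For divide and conquer with division factor 6:

Problem sizes at each level:
Level 0: 36
Level 1: 6
Level 2: 1

The root is level 0 and the size-1 base case is level 2 (the tree spans levels 0 through 2, i.e. 3 levels counting the root), so the depth is the number of divisions: log_6(36) = 2

The recursion tree depth is log_6(36) = 2. At each level, the problem size is divided by 6, so it takes 2 divisions to reduce to a base case of size 1. The algorithm makes 5 recursive calls at each level.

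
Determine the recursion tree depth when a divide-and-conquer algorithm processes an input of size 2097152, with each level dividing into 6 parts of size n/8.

For divide and conquer with division factor 8:

Problem sizes at each level:
Level 0: 2097152
Level 1: 262144
Level 2: 32768
Level 3: 4096
Level 4: 512
Level 5: 64
Level 6: 8
Level 7: 1

The root is level 0 and the size-1 base case is level 7 (the tree spans levels 0 through 7, i.e. 8 levels counting the root), so the depth is the number of divisions: log_8(2097152) = 7

The recursion tree depth is log_8(2097152) = 7. At each level, the problem size is divided by 8, so it takes 7 divisions to reduce to a base case of size 1. The algorithm makes 6 recursive calls at each level.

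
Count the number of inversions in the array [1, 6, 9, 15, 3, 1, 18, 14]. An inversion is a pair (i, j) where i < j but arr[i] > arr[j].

Finding inversions in [1, 6, 9, 15, 3, 1, 18, 14]:

(1, 4): arr[1]=6 > arr[4]=3
(1, 5): arr[1]=6 > arr[5]=1
(2, 4): arr[2]=9 > arr[4]=3
(2, 5): arr[2]=9 > arr[5]=1
(3, 4): arr[3]=15 > arr[4]=3
(3, 5): arr[3]=15 > arr[5]=1
(3, 7): arr[3]=15 > arr[7]=14
(4, 5): arr[4]=3 > arr[5]=1
(6, 7): arr[6]=18 > arr[7]=14

Total inversions: 9

The array has 9 inversion(s): (1,4), (1,5), (2,4), (2,5), (3,4), (3,5), (3,7), (4,5), (6,7). Each pair (i,j) satisfies i < j and arr[i] > arr[j].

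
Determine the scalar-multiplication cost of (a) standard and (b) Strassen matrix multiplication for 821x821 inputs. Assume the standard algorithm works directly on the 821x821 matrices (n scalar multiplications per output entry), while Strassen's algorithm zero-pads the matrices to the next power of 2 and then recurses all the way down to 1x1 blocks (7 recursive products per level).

Matrix multiplication for 821x821 matrices:

Strassen's algorithm requires power-of-2 dimensions. Pad 821x821 to 1024x1024 (next power of 2).

Standard algorithm: 821^3 = 553387661 multiplications
Strassen's algorithm: 7^(log2(1024)) = 7^10 = 282475249 multiplications
Savings: 553387661 - 282475249 = 270912412 multiplications

Standard: 553387661 multiplications (821^3). Strassen: 282475249 multiplications (7^10, after padding to 1024x1024). Strassen reduces 8 recursive multiplications to 7 at each level.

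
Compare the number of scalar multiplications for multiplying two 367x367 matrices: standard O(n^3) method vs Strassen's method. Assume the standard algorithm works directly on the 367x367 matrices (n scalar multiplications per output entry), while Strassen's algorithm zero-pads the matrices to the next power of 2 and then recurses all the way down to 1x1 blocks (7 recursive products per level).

Matrix multiplication for 367x367 matrices:

Strassen's algorithm requires power-of-2 dimensions. Pad 367x367 to 512x512 (next power of 2).

Standard algorithm: 367^3 = 49430863 multiplications
Strassen's algorithm: 7^(log2(512)) = 7^9 = 40353607 multiplications
Savings: 49430863 - 40353607 = 9077256 multiplications

Standard: 49430863 multiplications (367^3). Strassen: 40353607 multiplications (7^9, after padding to 512x512). Strassen reduces 8 recursive multiplications to 7 at each level.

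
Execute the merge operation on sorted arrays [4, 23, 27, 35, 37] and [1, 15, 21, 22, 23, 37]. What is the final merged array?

Merging process:

Compare 4 vs 1: take 1 from right. Merged: [1]
Compare 4 vs 15: take 4 from left. Merged: [1, 4]
Compare 23 vs 15: take 15 from right. Merged: [1, 4, 15]
Compare 23 vs 21: take 21 from right. Merged: [1, 4, 15, 21]
Compare 23 vs 22: take 22 from right. Merged: [1, 4, 15, 21, 22]
Compare 23 vs 23: take 23 from left. Merged: [1, 4, 15, 21, 22, 23]
Compare 27 vs 23: take 23 from right. Merged: [1, 4, 15, 21, 22, 23, 23]
Compare 27 vs 37: take 27 from left. Merged: [1, 4, 15, 21, 22, 23, 23, 27]
Compare 35 vs 37: take 35 from left. Merged: [1, 4, 15, 21, 22, 23, 23, 27, 35]
Compare 37 vs 37: take 37 from left. Merged: [1, 4, 15, 21, 22, 23, 23, 27, 35, 37]
Append remaining from right: [37]. Merged: [1, 4, 15, 21, 22, 23, 23, 27, 35, 37, 37]

Final merged array: [1, 4, 15, 21, 22, 23, 23, 27, 35, 37, 37]
Total comparisons: 10

The merged array is [1, 4, 15, 21, 22, 23, 23, 27, 35, 37, 37], requiring 10 comparisons. The merge step runs in O(n) time where n is the total number of elements.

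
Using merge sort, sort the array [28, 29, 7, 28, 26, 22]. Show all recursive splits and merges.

Merge sort trace:

Split: [28, 29, 7, 28, 26, 22] -> [28, 29, 7] and [28, 26, 22]
  Split: [28, 29, 7] -> [28] and [29, 7]
    Split: [29, 7] -> [29] and [7]
    Merge: [29] + [7] -> [7, 29]
  Merge: [28] + [7, 29] -> [7, 28, 29]
  Split: [28, 26, 22] -> [28] and [26, 22]
    Split: [26, 22] -> [26] and [22]
    Merge: [26] + [22] -> [22, 26]
  Merge: [28] + [22, 26] -> [22, 26, 28]
Merge: [7, 28, 29] + [22, 26, 28] -> [7, 22, 26, 28, 28, 29]

Final sorted array: [7, 22, 26, 28, 28, 29]

The merge sort proceeds by recursively splitting the array and merging sorted halves.
After all merges, the sorted array is [7, 22, 26, 28, 28, 29].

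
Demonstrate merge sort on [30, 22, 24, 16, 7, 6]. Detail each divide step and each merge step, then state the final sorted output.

Merge sort trace:

Split: [30, 22, 24, 16, 7, 6] -> [30, 22, 24] and [16, 7, 6]
  Split: [30, 22, 24] -> [30] and [22, 24]
    Split: [22, 24] -> [22] and [24]
    Merge: [22] + [24] -> [22, 24]
  Merge: [30] + [22, 24] -> [22, 24, 30]
  Split: [16, 7, 6] -> [16] and [7, 6]
    Split: [7, 6] -> [7] and [6]
    Merge: [7] + [6] -> [6, 7]
  Merge: [16] + [6, 7] -> [6, 7, 16]
Merge: [22, 24, 30] + [6, 7, 16] -> [6, 7, 16, 22, 24, 30]

Final sorted array: [6, 7, 16, 22, 24, 30]

The merge sort proceeds by recursively splitting the array and merging sorted halves.
After all merges, the sorted array is [6, 7, 16, 22, 24, 30].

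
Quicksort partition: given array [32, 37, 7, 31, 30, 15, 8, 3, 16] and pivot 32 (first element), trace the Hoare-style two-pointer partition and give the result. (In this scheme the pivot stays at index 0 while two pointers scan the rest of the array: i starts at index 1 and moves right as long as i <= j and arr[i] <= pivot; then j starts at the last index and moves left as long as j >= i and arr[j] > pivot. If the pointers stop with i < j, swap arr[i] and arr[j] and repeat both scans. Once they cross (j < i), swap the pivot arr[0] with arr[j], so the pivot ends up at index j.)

Hoare-style two-pointer partition with pivot = 32:

Initial array: [32, 37, 7, 31, 30, 15, 8, 3, 16]

Pointers start at i = 1, j = 8.
i stops at index 1 (arr[1]=37 > 32), j stops at index 8 (arr[8]=16 <= 32): swap arr[1] and arr[8], array becomes [32, 16, 7, 31, 30, 15, 8, 3, 37]
i ends at 8, j ends at 7: the pointers have crossed (j < i), so scanning stops.

Swap pivot arr[0] with arr[7] to place pivot at position 7: [3, 16, 7, 31, 30, 15, 8, 32, 37]
Pivot position: 7

After partitioning with pivot 32, the array becomes [3, 16, 7, 31, 30, 15, 8, 32, 37]. The pivot is placed at index 7. All elements to the left of the pivot are <= 32, and all elements to the right are > 32.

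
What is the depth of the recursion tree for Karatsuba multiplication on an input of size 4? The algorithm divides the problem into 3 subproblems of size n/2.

For divide and conquer with division factor 2:

Problem sizes at each level:
Level 0: 4
Level 1: 2
Level 2: 1

The root is level 0 and the size-1 base case is level 2 (the tree spans levels 0 through 2, i.e. 3 levels counting the root), so the depth is the number of divisions: log_2(4) = 2

The recursion tree depth is log_2(4) = 2. At each level, the problem size is divided by 2, so it takes 2 divisions to reduce to a base case of size 1. The algorithm makes 3 recursive calls at each level.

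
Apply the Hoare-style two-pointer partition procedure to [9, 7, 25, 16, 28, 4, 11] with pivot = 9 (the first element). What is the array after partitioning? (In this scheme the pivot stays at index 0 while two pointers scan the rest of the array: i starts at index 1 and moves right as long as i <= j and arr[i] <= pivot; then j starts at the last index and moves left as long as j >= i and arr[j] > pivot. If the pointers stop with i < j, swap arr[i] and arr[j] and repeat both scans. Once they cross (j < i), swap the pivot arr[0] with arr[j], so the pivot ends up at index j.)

Hoare-style two-pointer partition with pivot = 9:

Initial array: [9, 7, 25, 16, 28, 4, 11]

Pointers start at i = 1, j = 6.
i stops at index 2 (arr[2]=25 > 9), j stops at index 5 (arr[5]=4 <= 9): swap arr[2] and arr[5], array becomes [9, 7, 4, 16, 28, 25, 11]
i ends at 3, j ends at 2: the pointers have crossed (j < i), so scanning stops.

Swap pivot arr[0] with arr[2] to place pivot at position 2: [4, 7, 9, 16, 28, 25, 11]
Pivot position: 2

After partitioning with pivot 9, the array becomes [4, 7, 9, 16, 28, 25, 11]. The pivot is placed at index 2. All elements to the left of the pivot are <= 9, and all elements to the right are > 9.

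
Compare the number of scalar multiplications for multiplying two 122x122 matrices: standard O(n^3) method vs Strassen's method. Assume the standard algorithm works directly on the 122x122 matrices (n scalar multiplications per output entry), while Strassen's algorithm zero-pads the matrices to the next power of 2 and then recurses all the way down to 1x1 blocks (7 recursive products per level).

Matrix multiplication for 122x122 matrices:

Strassen's algorithm requires power-of-2 dimensions. Pad 122x122 to 128x128 (next power of 2).

Standard algorithm: 122^3 = 1815848 multiplications
Strassen's algorithm: 7^(log2(128)) = 7^7 = 823543 multiplications
Savings: 1815848 - 823543 = 992305 multiplications

Standard: 1815848 multiplications (122^3). Strassen: 823543 multiplications (7^7, after padding to 128x128). Strassen reduces 8 recursive multiplications to 7 at each level.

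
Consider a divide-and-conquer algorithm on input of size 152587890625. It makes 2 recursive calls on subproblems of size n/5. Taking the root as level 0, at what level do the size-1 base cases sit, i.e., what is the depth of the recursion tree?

For divide and conquer with division factor 5:

Problem sizes at each level:
Level 0: 152587890625
Level 1: 30517578125
Level 2: 6103515625
Level 3: 1220703125
Level 4: 244140625
Level 5: 48828125
Level 6: 9765625
Level 7: 1953125
Level 8: 390625
Level 9: 78125
Level 10: 15625
Level 11: 3125
Level 12: 625
Level 13: 125
Level 14: 25
Level 15: 5
Level 16: 1

The root is level 0 and the size-1 base case is level 16 (the tree spans levels 0 through 16, i.e. 17 levels counting the root), so the depth is the number of divisions: log_5(152587890625) = 16

The recursion tree depth is log_5(152587890625) = 16. At each level, the problem size is divided by 5, so it takes 16 divisions to reduce to a base case of size 1. The algorithm makes 2 recursive calls at each level.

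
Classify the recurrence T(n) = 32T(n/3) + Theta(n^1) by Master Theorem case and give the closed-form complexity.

Master Theorem for T(n) = 32T(n/3) + O(n^1):

a = 32, b = 3, c = 1
log_b(a) = log_3(32) = 3.1546

Case 1: c = 1 < log_3(32) = 3.1546
T(n) = O(n^(log_3 32))

For T(n) = 32T(n/3) + O(n^1): log_3(32) = 3.1546. This is Case 1 of the Master Theorem (c < log_b(a), work dominated by leaves), giving O(n^(log_3 32)).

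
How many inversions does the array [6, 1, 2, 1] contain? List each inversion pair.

Finding inversions in [6, 1, 2, 1]:

(0, 1): arr[0]=6 > arr[1]=1
(0, 2): arr[0]=6 > arr[2]=2
(0, 3): arr[0]=6 > arr[3]=1
(2, 3): arr[2]=2 > arr[3]=1

Total inversions: 4

The array has 4 inversion(s): (0,1), (0,2), (0,3), (2,3). Each pair (i,j) satisfies i < j and arr[i] > arr[j].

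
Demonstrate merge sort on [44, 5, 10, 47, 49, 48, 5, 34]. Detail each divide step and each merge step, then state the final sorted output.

Merge sort trace:

Split: [44, 5, 10, 47, 49, 48, 5, 34] -> [44, 5, 10, 47] and [49, 48, 5, 34]
  Split: [44, 5, 10, 47] -> [44, 5] and [10, 47]
    Split: [44, 5] -> [44] and [5]
    Merge: [44] + [5] -> [5, 44]
    Split: [10, 47] -> [10] and [47]
    Merge: [10] + [47] -> [10, 47]
  Merge: [5, 44] + [10, 47] -> [5, 10, 44, 47]
  Split: [49, 48, 5, 34] -> [49, 48] and [5, 34]
    Split: [49, 48] -> [49] and [48]
    Merge: [49] + [48] -> [48, 49]
    Split: [5, 34] -> [5] and [34]
    Merge: [5] + [34] -> [5, 34]
  Merge: [48, 49] + [5, 34] -> [5, 34, 48, 49]
Merge: [5, 10, 44, 47] + [5, 34, 48, 49] -> [5, 5, 10, 34, 44, 47, 48, 49]

Final sorted array: [5, 5, 10, 34, 44, 47, 48, 49]

The merge sort proceeds by recursively splitting the array and merging sorted halves.
After all merges, the sorted array is [5, 5, 10, 34, 44, 47, 48, 49].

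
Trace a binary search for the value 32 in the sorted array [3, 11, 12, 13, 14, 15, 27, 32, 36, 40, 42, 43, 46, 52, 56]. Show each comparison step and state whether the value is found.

Binary search for 32 in [3, 11, 12, 13, 14, 15, 27, 32, 36, 40, 42, 43, 46, 52, 56]:

lo=0, hi=14, mid=7, arr[mid]=32 -> Found target at index 7!

Binary search finds 32 at index 7 after 1 comparisons. The search repeatedly halves the search space by comparing with the middle element.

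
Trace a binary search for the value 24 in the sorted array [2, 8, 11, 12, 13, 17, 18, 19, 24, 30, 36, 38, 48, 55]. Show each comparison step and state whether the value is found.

Binary search for 24 in [2, 8, 11, 12, 13, 17, 18, 19, 24, 30, 36, 38, 48, 55]:

lo=0, hi=13, mid=6, arr[mid]=18 -> 18 < 24, search right half
lo=7, hi=13, mid=10, arr[mid]=36 -> 36 > 24, search left half
lo=7, hi=9, mid=8, arr[mid]=24 -> Found target at index 8!

Binary search finds 24 at index 8 after 3 comparisons. The search repeatedly halves the search space by comparing with the middle element.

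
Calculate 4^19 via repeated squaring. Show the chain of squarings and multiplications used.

Computing 4^19 by squaring (build up from 4^1; each line after the first costs one multiplication):

4^1 = 4
4^2 = (4^1)^2 = 4^2 = 16
4^4 = (4^2)^2 = 16^2 = 256
4^8 = (4^4)^2 = 256^2 = 65536
4^9 = 4 * 4^8 = 4 * 65536 = 262144
4^18 = (4^9)^2 = 262144^2 = 68719476736
4^19 = 4 * 4^18 = 4 * 68719476736 = 274877906944

Result: 274877906944
Multiplications needed: 6 (6 lines after 4^1)

4^19 = 274877906944. Using exponentiation by squaring, this requires 6 multiplications. The key idea: if the exponent is even, square the half-power; if odd, multiply by the base once.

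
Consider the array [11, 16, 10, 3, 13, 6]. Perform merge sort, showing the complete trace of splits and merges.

Merge sort trace:

Split: [11, 16, 10, 3, 13, 6] -> [11, 16, 10] and [3, 13, 6]
  Split: [11, 16, 10] -> [11] and [16, 10]
    Split: [16, 10] -> [16] and [10]
    Merge: [16] + [10] -> [10, 16]
  Merge: [11] + [10, 16] -> [10, 11, 16]
  Split: [3, 13, 6] -> [3] and [13, 6]
    Split: [13, 6] -> [13] and [6]
    Merge: [13] + [6] -> [6, 13]
  Merge: [3] + [6, 13] -> [3, 6, 13]
Merge: [10, 11, 16] + [3, 6, 13] -> [3, 6, 10, 11, 13, 16]

Final sorted array: [3, 6, 10, 11, 13, 16]

The merge sort proceeds by recursively splitting the array and merging sorted halves.
After all merges, the sorted array is [3, 6, 10, 11, 13, 16].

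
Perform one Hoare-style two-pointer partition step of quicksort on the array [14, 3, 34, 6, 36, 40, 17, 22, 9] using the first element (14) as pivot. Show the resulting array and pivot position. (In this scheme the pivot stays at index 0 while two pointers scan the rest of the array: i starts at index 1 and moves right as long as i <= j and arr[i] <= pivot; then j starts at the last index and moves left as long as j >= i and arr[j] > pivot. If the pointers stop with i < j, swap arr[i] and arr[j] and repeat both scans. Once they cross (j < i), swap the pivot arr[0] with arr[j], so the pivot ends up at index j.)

Hoare-style two-pointer partition with pivot = 14:

Initial array: [14, 3, 34, 6, 36, 40, 17, 22, 9]

Pointers start at i = 1, j = 8.
i stops at index 2 (arr[2]=34 > 14), j stops at index 8 (arr[8]=9 <= 14): swap arr[2] and arr[8], array becomes [14, 3, 9, 6, 36, 40, 17, 22, 34]
i ends at 4, j ends at 3: the pointers have crossed (j < i), so scanning stops.

Swap pivot arr[0] with arr[3] to place pivot at position 3: [6, 3, 9, 14, 36, 40, 17, 22, 34]
Pivot position: 3

After partitioning with pivot 14, the array becomes [6, 3, 9, 14, 36, 40, 17, 22, 34]. The pivot is placed at index 3. All elements to the left of the pivot are <= 14, and all elements to the right are > 14.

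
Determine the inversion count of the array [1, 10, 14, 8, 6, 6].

Finding inversions in [1, 10, 14, 8, 6, 6]:

(1, 3): arr[1]=10 > arr[3]=8
(1, 4): arr[1]=10 > arr[4]=6
(1, 5): arr[1]=10 > arr[5]=6
(2, 3): arr[2]=14 > arr[3]=8
(2, 4): arr[2]=14 > arr[4]=6
(2, 5): arr[2]=14 > arr[5]=6
(3, 4): arr[3]=8 > arr[4]=6
(3, 5): arr[3]=8 > arr[5]=6

Total inversions: 8

The array has 8 inversion(s): (1,3), (1,4), (1,5), (2,3), (2,4), (2,5), (3,4), (3,5). Each pair (i,j) satisfies i < j and arr[i] > arr[j].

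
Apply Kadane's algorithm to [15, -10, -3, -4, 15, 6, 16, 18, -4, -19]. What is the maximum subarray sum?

Using Kadane's algorithm on [15, -10, -3, -4, 15, 6, 16, 18, -4, -19]:

Scanning through the array:
Position 1 (value -10): max_ending_here = 5, max_so_far = 15
Position 2 (value -3): max_ending_here = 2, max_so_far = 15
Position 3 (value -4): max_ending_here = -2, max_so_far = 15
Position 4 (value 15): max_ending_here = 15, max_so_far = 15
Position 5 (value 6): max_ending_here = 21, max_so_far = 21
Position 6 (value 16): max_ending_here = 37, max_so_far = 37
Position 7 (value 18): max_ending_here = 55, max_so_far = 55
Position 8 (value -4): max_ending_here = 51, max_so_far = 55
Position 9 (value -19): max_ending_here = 32, max_so_far = 55

Maximum subarray: [15, 6, 16, 18]
Maximum sum: 55

The maximum subarray is [15, 6, 16, 18] with sum 55. This subarray runs from index 4 to index 7.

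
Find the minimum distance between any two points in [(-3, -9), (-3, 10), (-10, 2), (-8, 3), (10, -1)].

Computing all pairwise distances among 5 points:

d((-3, -9), (-3, 10)) = 19.0
d((-3, -9), (-10, 2)) = 13.0384
d((-3, -9), (-8, 3)) = 13.0
d((-3, -9), (10, -1)) = 15.2643
d((-3, 10), (-10, 2)) = 10.6301
d((-3, 10), (-8, 3)) = 8.6023
d((-3, 10), (10, -1)) = 17.0294
d((-10, 2), (-8, 3)) = 2.2361 <-- minimum
d((-10, 2), (10, -1)) = 20.2237
d((-8, 3), (10, -1)) = 18.4391

Closest pair: (-10, 2) and (-8, 3) with distance 2.2361

The closest pair is (-10, 2) and (-8, 3) with Euclidean distance 2.2361. For 5 points, brute-force pairwise comparison is shown above. For large n, the divide-and-conquer algorithm (sort by x, recurse on halves, check the dividing strip) achieves O(n log n).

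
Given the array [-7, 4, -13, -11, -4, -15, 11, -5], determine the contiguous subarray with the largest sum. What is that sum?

Using Kadane's algorithm on [-7, 4, -13, -11, -4, -15, 11, -5]:

Scanning through the array:
Position 1 (value 4): max_ending_here = 4, max_so_far = 4
Position 2 (value -13): max_ending_here = -9, max_so_far = 4
Position 3 (value -11): max_ending_here = -11, max_so_far = 4
Position 4 (value -4): max_ending_here = -4, max_so_far = 4
Position 5 (value -15): max_ending_here = -15, max_so_far = 4
Position 6 (value 11): max_ending_here = 11, max_so_far = 11
Position 7 (value -5): max_ending_here = 6, max_so_far = 11

Maximum subarray: [11]
Maximum sum: 11

The maximum subarray is [11] with sum 11. This subarray runs from index 6 to index 6.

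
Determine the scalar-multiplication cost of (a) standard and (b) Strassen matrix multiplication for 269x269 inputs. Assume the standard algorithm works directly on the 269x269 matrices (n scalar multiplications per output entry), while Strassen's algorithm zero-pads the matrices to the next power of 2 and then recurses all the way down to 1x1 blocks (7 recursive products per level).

Matrix multiplication for 269x269 matrices:

Strassen's algorithm requires power-of-2 dimensions. Pad 269x269 to 512x512 (next power of 2).

Standard algorithm: 269^3 = 19465109 multiplications
Strassen's algorithm: 7^(log2(512)) = 7^9 = 40353607 multiplications
Difference: 19465109 - 40353607 = -20888498 (Strassen uses MORE here due to padding overhead — for small or just-over-power-of-2 n, padding can outweigh the per-level savings)

Standard: 19465109 multiplications (269^3). Strassen: 40353607 multiplications (7^9, after padding to 512x512). Strassen reduces 8 recursive multiplications to 7 at each level.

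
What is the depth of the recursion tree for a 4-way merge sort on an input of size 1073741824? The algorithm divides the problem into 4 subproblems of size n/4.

For divide and conquer with division factor 4:

Problem sizes at each level:
Level 0: 1073741824
Level 1: 268435456
Level 2: 67108864
Level 3: 16777216
Level 4: 4194304
Level 5: 1048576
Level 6: 262144
Level 7: 65536
Level 8: 16384
Level 9: 4096
Level 10: 1024
Level 11: 256
Level 12: 64
Level 13: 16
Level 14: 4
Level 15: 1

The root is level 0 and the size-1 base case is level 15 (the tree spans levels 0 through 15, i.e. 16 levels counting the root), so the depth is the number of divisions: log_4(1073741824) = 15

The recursion tree depth is log_4(1073741824) = 15. At each level, the problem size is divided by 4, so it takes 15 divisions to reduce to a base case of size 1. The algorithm makes 4 recursive calls at each level.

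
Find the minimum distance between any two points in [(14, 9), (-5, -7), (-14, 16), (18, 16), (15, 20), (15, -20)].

Computing all pairwise distances among 6 points:

d((14, 9), (-5, -7)) = 24.8395
d((14, 9), (-14, 16)) = 28.8617
d((14, 9), (18, 16)) = 8.0623
d((14, 9), (15, 20)) = 11.0454
d((14, 9), (15, -20)) = 29.0172
d((-5, -7), (-14, 16)) = 24.6982
d((-5, -7), (18, 16)) = 32.5269
d((-5, -7), (15, 20)) = 33.6006
d((-5, -7), (15, -20)) = 23.8537
d((-14, 16), (18, 16)) = 32.0
d((-14, 16), (15, 20)) = 29.2746
d((-14, 16), (15, -20)) = 46.2277
d((18, 16), (15, 20)) = 5.0 <-- minimum
d((18, 16), (15, -20)) = 36.1248
d((15, 20), (15, -20)) = 40.0

Closest pair: (18, 16) and (15, 20) with distance 5.0

The closest pair is (18, 16) and (15, 20) with Euclidean distance 5.0. For 6 points, brute-force pairwise comparison is shown above. For large n, the divide-and-conquer algorithm (sort by x, recurse on halves, check the dividing strip) achieves O(n log n).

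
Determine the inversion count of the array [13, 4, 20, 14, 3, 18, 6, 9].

Finding inversions in [13, 4, 20, 14, 3, 18, 6, 9]:

(0, 1): arr[0]=13 > arr[1]=4
(0, 4): arr[0]=13 > arr[4]=3
(0, 6): arr[0]=13 > arr[6]=6
(0, 7): arr[0]=13 > arr[7]=9
(1, 4): arr[1]=4 > arr[4]=3
(2, 3): arr[2]=20 > arr[3]=14
(2, 4): arr[2]=20 > arr[4]=3
(2, 5): arr[2]=20 > arr[5]=18
(2, 6): arr[2]=20 > arr[6]=6
(2, 7): arr[2]=20 > arr[7]=9
(3, 4): arr[3]=14 > arr[4]=3
(3, 6): arr[3]=14 > arr[6]=6
(3, 7): arr[3]=14 > arr[7]=9
(5, 6): arr[5]=18 > arr[6]=6
(5, 7): arr[5]=18 > arr[7]=9

Total inversions: 15

The array has 15 inversion(s): (0,1), (0,4), (0,6), (0,7), (1,4), (2,3), (2,4), (2,5), (2,6), (2,7), (3,4), (3,6), (3,7), (5,6), (5,7). Each pair (i,j) satisfies i < j and arr[i] > arr[j].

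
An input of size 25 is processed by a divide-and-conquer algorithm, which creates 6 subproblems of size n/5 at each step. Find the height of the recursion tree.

For divide and conquer with division factor 5:

Problem sizes at each level:
Level 0: 25
Level 1: 5
Level 2: 1

The root is level 0 and the size-1 base case is level 2 (the tree spans levels 0 through 2, i.e. 3 levels counting the root), so the depth is the number of divisions: log_5(25) = 2

The recursion tree depth is log_5(25) = 2. At each level, the problem size is divided by 5, so it takes 2 divisions to reduce to a base case of size 1. The algorithm makes 6 recursive calls at each level.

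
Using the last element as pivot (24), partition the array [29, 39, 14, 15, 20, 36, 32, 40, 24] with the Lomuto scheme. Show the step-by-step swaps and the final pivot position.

Lomuto partition with pivot = 24:

Initial array: [29, 39, 14, 15, 20, 36, 32, 40, 24]

arr[0]=29 > 24: no swap
arr[1]=39 > 24: no swap
arr[2]=14 <= 24: swap with position 0, array becomes [14, 39, 29, 15, 20, 36, 32, 40, 24]
arr[3]=15 <= 24: swap with position 1, array becomes [14, 15, 29, 39, 20, 36, 32, 40, 24]
arr[4]=20 <= 24: swap with position 2, array becomes [14, 15, 20, 39, 29, 36, 32, 40, 24]
arr[5]=36 > 24: no swap
arr[6]=32 > 24: no swap
arr[7]=40 > 24: no swap

Place pivot at position 3: [14, 15, 20, 24, 29, 36, 32, 40, 39]
Pivot position: 3

After partitioning with pivot 24, the array becomes [14, 15, 20, 24, 29, 36, 32, 40, 39]. The pivot is placed at index 3. All elements to the left of the pivot are <= 24, and all elements to the right are > 24.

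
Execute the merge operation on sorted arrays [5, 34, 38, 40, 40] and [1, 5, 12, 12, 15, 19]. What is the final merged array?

Merging process:

Compare 5 vs 1: take 1 from right. Merged: [1]
Compare 5 vs 5: take 5 from left. Merged: [1, 5]
Compare 34 vs 5: take 5 from right. Merged: [1, 5, 5]
Compare 34 vs 12: take 12 from right. Merged: [1, 5, 5, 12]
Compare 34 vs 12: take 12 from right. Merged: [1, 5, 5, 12, 12]
Compare 34 vs 15: take 15 from right. Merged: [1, 5, 5, 12, 12, 15]
Compare 34 vs 19: take 19 from right. Merged: [1, 5, 5, 12, 12, 15, 19]
Append remaining from left: [34, 38, 40, 40]. Merged: [1, 5, 5, 12, 12, 15, 19, 34, 38, 40, 40]

Final merged array: [1, 5, 5, 12, 12, 15, 19, 34, 38, 40, 40]
Total comparisons: 7

The merged array is [1, 5, 5, 12, 12, 15, 19, 34, 38, 40, 40], requiring 7 comparisons. The merge step runs in O(n) time where n is the total number of elements.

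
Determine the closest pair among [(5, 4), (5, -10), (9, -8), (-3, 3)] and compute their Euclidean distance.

Computing all pairwise distances among 4 points:

d((5, 4), (5, -10)) = 14.0
d((5, 4), (9, -8)) = 12.6491
d((5, 4), (-3, 3)) = 8.0623
d((5, -10), (9, -8)) = 4.4721 <-- minimum
d((5, -10), (-3, 3)) = 15.2643
d((9, -8), (-3, 3)) = 16.2788

Closest pair: (5, -10) and (9, -8) with distance 4.4721

The closest pair is (5, -10) and (9, -8) with Euclidean distance 4.4721. For 4 points, brute-force pairwise comparison is shown above. For large n, the divide-and-conquer algorithm (sort by x, recurse on halves, check the dividing strip) achieves O(n log n).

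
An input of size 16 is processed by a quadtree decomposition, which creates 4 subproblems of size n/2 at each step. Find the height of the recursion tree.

For divide and conquer with division factor 2:

Problem sizes at each level:
Level 0: 16
Level 1: 8
Level 2: 4
Level 3: 2
Level 4: 1

The root is level 0 and the size-1 base case is level 4 (the tree spans levels 0 through 4, i.e. 5 levels counting the root), so the depth is the number of divisions: log_2(16) = 4

The recursion tree depth is log_2(16) = 4. At each level, the problem size is divided by 2, so it takes 4 divisions to reduce to a base case of size 1. The algorithm makes 4 recursive calls at each level.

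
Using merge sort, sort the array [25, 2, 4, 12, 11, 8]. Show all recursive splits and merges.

Merge sort trace:

Split: [25, 2, 4, 12, 11, 8] -> [25, 2, 4] and [12, 11, 8]
  Split: [25, 2, 4] -> [25] and [2, 4]
    Split: [2, 4] -> [2] and [4]
    Merge: [2] + [4] -> [2, 4]
  Merge: [25] + [2, 4] -> [2, 4, 25]
  Split: [12, 11, 8] -> [12] and [11, 8]
    Split: [11, 8] -> [11] and [8]
    Merge: [11] + [8] -> [8, 11]
  Merge: [12] + [8, 11] -> [8, 11, 12]
Merge: [2, 4, 25] + [8, 11, 12] -> [2, 4, 8, 11, 12, 25]

Final sorted array: [2, 4, 8, 11, 12, 25]

The merge sort proceeds by recursively splitting the array and merging sorted halves.
After all merges, the sorted array is [2, 4, 8, 11, 12, 25].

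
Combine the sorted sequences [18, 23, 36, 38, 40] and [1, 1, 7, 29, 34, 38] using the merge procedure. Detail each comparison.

Merging process:

Compare 18 vs 1: take 1 from right. Merged: [1]
Compare 18 vs 1: take 1 from right. Merged: [1, 1]
Compare 18 vs 7: take 7 from right. Merged: [1, 1, 7]
Compare 18 vs 29: take 18 from left. Merged: [1, 1, 7, 18]
Compare 23 vs 29: take 23 from left. Merged: [1, 1, 7, 18, 23]
Compare 36 vs 29: take 29 from right. Merged: [1, 1, 7, 18, 23, 29]
Compare 36 vs 34: take 34 from right. Merged: [1, 1, 7, 18, 23, 29, 34]
Compare 36 vs 38: take 36 from left. Merged: [1, 1, 7, 18, 23, 29, 34, 36]
Compare 38 vs 38: take 38 from left. Merged: [1, 1, 7, 18, 23, 29, 34, 36, 38]
Compare 40 vs 38: take 38 from right. Merged: [1, 1, 7, 18, 23, 29, 34, 36, 38, 38]
Append remaining from left: [40]. Merged: [1, 1, 7, 18, 23, 29, 34, 36, 38, 38, 40]

Final merged array: [1, 1, 7, 18, 23, 29, 34, 36, 38, 38, 40]
Total comparisons: 10

The merged array is [1, 1, 7, 18, 23, 29, 34, 36, 38, 38, 40], requiring 10 comparisons. The merge step runs in O(n) time where n is the total number of elements.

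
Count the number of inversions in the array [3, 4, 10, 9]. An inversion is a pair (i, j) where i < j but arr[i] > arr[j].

Finding inversions in [3, 4, 10, 9]:

(2, 3): arr[2]=10 > arr[3]=9

Total inversions: 1

The array has 1 inversion(s): (2,3). Each pair (i,j) satisfies i < j and arr[i] > arr[j].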